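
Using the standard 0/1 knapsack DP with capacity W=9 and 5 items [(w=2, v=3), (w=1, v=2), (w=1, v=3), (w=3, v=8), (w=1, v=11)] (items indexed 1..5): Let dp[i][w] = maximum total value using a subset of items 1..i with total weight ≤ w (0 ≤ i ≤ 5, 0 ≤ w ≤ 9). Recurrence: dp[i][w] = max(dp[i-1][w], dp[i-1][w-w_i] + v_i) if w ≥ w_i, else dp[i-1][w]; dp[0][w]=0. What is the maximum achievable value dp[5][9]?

27

i\w   0   1   2   3   4   5   6   7   8   9
  0   0   0   0   0   0   0   0   0   0   0
  1   0   0   3   3   3   3   3   3   3   3
  2   0   2   3   5   5   5   5   5   5   5
  3   0   3   5   6   8   8   8   8   8   8
  4   0   3   5   8  11  13  14  16  16  16
  5   0  11  14  16  19  22  24  25  27  27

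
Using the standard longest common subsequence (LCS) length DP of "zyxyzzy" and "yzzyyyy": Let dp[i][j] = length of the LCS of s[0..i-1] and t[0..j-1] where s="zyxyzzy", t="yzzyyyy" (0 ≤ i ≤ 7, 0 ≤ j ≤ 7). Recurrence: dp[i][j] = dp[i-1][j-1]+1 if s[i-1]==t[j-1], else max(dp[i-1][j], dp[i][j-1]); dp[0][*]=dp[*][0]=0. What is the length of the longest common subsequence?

   ''  y  z  z  y  y  y  y
''  0  0  0  0  0  0  0  0
 z  0  0  1  1  1  1  1  1
 y  0  1  1  1  2  2  2  2
 x  0  1  1  1  2  2  2  2
 y  0  1  1  1  2  3  3  3
 z  0  1  2  2  2  3  3  3
 z  0  1  2  3  3  3  3  3
 y  0  1  2  3  4  4  4  4

4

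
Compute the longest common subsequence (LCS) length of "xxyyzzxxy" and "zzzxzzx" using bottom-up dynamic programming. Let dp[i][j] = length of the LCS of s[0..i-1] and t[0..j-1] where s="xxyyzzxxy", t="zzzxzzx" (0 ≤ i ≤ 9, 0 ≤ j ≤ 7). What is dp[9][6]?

3

   ''  z  z  z  x  z  z  x
''  0  0  0  0  0  0  0  0
 x  0  0  0  0  1  1  1  1
 x  0  0  0  0  1  1  1  2
 y  0  0  0  0  1  1  1  2
 y  0  0  0  0  1  1  1  2
 z  0  1  1  1  1  2  2  2
 z  0  1  2  2  2  2  3  3
 x  0  1  2  2  3  3  3  4
 x  0  1  2  2  3  3  3  4
 y  0  1  2  2  3  3  3  4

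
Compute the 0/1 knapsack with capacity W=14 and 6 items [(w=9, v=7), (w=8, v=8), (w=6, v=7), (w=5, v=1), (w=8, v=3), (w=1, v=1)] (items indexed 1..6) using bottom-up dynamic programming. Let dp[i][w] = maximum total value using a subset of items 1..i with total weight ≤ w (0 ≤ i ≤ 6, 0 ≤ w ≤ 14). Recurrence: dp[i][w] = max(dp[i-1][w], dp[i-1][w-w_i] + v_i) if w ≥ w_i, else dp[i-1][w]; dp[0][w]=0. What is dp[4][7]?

i\w   0   1   2   3   4   5   6   7   8   9  10  11  12  13  14
  0   0   0   0   0   0   0   0   0   0   0   0   0   0   0   0
  1   0   0   0   0   0   0   0   0   0   7   7   7   7   7   7
  2   0   0   0   0   0   0   0   0   8   8   8   8   8   8   8
  3   0   0   0   0   0   0   7   7   8   8   8   8   8   8  15
  4   0   0   0   0   0   1   7   7   8   8   8   8   8   9  15
  5   0   0   0   0   0   1   7   7   8   8   8   8   8   9  15
  6   0   1   1   1   1   1   7   8   8   9   9   9   9   9  15

7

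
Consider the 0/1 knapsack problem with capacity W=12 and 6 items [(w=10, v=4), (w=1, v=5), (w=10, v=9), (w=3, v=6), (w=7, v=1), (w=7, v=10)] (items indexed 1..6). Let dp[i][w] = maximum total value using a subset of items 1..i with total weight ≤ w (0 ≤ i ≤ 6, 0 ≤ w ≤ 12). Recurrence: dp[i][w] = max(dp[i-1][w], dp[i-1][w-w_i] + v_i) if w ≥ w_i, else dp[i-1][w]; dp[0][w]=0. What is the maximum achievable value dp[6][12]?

i\w   0   1   2   3   4   5   6   7   8   9  10  11  12
  0   0   0   0   0   0   0   0   0   0   0   0   0   0
  1   0   0   0   0   0   0   0   0   0   0   4   4   4
  2   0   5   5   5   5   5   5   5   5   5   5   9   9
  3   0   5   5   5   5   5   5   5   5   5   9  14  14
  4   0   5   5   6  11  11  11  11  11  11  11  14  14
  5   0   5   5   6  11  11  11  11  11  11  11  14  14
  6   0   5   5   6  11  11  11  11  15  15  16  21  21

21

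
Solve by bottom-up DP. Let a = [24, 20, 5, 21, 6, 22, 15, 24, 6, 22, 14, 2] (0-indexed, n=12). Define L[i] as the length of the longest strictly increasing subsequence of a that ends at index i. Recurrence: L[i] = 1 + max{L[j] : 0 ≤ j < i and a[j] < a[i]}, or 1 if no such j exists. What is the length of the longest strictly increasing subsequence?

4

   i    0    1    2    3    4    5    6    7    8    9   10   11
a[i]   24   20    5   21    6   22   15   24    6   22   14    2
L[i]    1    1    1    2    2    3    3    4    2    4    3    1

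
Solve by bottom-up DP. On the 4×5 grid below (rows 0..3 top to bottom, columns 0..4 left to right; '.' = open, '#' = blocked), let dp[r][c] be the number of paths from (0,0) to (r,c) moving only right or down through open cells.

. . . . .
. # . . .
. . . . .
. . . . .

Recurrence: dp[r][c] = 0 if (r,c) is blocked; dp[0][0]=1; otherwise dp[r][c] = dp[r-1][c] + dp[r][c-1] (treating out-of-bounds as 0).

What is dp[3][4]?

r\c   0   1   2   3   4
  0   1   1   1   1   1
  1   1   0   1   2   3
  2   1   1   2   4   7
  3   1   2   4   8  15

15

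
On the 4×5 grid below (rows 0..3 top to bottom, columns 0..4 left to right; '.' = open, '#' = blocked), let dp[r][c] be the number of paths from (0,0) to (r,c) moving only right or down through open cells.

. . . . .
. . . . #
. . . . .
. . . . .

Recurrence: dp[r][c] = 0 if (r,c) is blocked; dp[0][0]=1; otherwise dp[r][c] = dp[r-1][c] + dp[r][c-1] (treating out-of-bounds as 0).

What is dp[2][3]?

r\c   0   1   2   3   4
  0   1   1   1   1   1
  1   1   2   3   4   0
  2   1   3   6  10  10
  3   1   4  10  20  30

10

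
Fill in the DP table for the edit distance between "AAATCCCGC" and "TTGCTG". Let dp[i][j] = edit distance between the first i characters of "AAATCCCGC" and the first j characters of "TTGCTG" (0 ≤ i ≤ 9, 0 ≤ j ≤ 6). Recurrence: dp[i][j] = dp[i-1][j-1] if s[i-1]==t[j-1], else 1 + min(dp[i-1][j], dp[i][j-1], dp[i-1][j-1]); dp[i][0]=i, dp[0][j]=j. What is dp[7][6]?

   ''  T  T  G  C  T  G
''  0  1  2  3  4  5  6
 A  1  1  2  3  4  5  6
 A  2  2  2  3  4  5  6
 A  3  3  3  3  4  5  6
 T  4  3  3  4  4  4  5
 C  5  4  4  4  4  5  5
 C  6  5  5  5  4  5  6
 C  7  6  6  6  5  5  6
 G  8  7  7  6  6  6  5
 C  9  8  8  7  6  7  6

6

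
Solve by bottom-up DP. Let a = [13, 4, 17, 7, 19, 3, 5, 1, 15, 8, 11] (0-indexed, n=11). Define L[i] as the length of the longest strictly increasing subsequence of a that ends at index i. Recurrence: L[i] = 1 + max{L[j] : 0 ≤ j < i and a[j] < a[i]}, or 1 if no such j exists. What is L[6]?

   i    0    1    2    3    4    5    6    7    8    9   10
a[i]   13    4   17    7   19    3    5    1   15    8   11
L[i]    1    1    2    2    3    1    2    1    3    3    4

2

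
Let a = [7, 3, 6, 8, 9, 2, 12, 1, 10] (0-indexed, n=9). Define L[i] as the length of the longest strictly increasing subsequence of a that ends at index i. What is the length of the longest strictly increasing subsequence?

5

   i    0    1    2    3    4    5    6    7    8
a[i]    7    3    6    8    9    2   12    1   10
L[i]    1    1    2    3    4    1    5    1    5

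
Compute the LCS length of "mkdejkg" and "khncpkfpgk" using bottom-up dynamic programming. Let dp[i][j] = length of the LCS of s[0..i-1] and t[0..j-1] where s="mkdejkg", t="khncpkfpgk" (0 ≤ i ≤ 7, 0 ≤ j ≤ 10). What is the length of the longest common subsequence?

   ''  k  h  n  c  p  k  f  p  g  k
''  0  0  0  0  0  0  0  0  0  0  0
 m  0  0  0  0  0  0  0  0  0  0  0
 k  0  1  1  1  1  1  1  1  1  1  1
 d  0  1  1  1  1  1  1  1  1  1  1
 e  0  1  1  1  1  1  1  1  1  1  1
 j  0  1  1  1  1  1  1  1  1  1  1
 k  0  1  1  1  1  1  2  2  2  2  2
 g  0  1  1  1  1  1  2  2  2  3  3

3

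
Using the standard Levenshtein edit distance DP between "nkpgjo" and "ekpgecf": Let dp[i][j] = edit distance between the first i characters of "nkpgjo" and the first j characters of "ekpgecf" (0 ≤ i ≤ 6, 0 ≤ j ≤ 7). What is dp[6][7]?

4

   ''  e  k  p  g  e  c  f
''  0  1  2  3  4  5  6  7
 n  1  1  2  3  4  5  6  7
 k  2  2  1  2  3  4  5  6
 p  3  3  2  1  2  3  4  5
 g  4  4  3  2  1  2  3  4
 j  5  5  4  3  2  2  3  4
 o  6  6  5  4  3  3  3  4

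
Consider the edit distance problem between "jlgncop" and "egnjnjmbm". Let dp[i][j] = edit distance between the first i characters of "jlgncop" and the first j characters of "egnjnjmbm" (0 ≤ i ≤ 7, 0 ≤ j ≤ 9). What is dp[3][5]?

   ''  e  g  n  j  n  j  m  b  m
''  0  1  2  3  4  5  6  7  8  9
 j  1  1  2  3  3  4  5  6  7  8
 l  2  2  2  3  4  4  5  6  7  8
 g  3  3  2  3  4  5  5  6  7  8
 n  4  4  3  2  3  4  5  6  7  8
 c  5  5  4  3  3  4  5  6  7  8
 o  6  6  5  4  4  4  5  6  7  8
 p  7  7  6  5  5  5  5  6  7  8

5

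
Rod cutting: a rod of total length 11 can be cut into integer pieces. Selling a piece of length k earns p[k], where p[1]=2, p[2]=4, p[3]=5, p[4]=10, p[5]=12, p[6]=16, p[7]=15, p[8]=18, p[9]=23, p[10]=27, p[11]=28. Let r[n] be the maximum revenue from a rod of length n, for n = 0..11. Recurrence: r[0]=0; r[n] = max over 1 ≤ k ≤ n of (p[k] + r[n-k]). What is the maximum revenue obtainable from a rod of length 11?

29

   n    0    1    2    3    4    5    6    7    8    9   10   11
r[n]    0    2    4    6   10   12   16   18   20   23   27   29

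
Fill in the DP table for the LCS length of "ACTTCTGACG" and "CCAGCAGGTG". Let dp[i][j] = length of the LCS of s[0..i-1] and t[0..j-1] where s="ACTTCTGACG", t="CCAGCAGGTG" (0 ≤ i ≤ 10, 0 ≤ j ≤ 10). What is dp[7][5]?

   ''  C  C  A  G  C  A  G  G  T  G
''  0  0  0  0  0  0  0  0  0  0  0
 A  0  0  0  1  1  1  1  1  1  1  1
 C  0  1  1  1  1  2  2  2  2  2  2
 T  0  1  1  1  1  2  2  2  2  3  3
 T  0  1  1  1  1  2  2  2  2  3  3
 C  0  1  2  2  2  2  2  2  2  3  3
 T  0  1  2  2  2  2  2  2  2  3  3
 G  0  1  2  2  3  3  3  3  3  3  4
 A  0  1  2  3  3  3  4  4  4  4  4
 C  0  1  2  3  3  4  4  4  4  4  4
 G  0  1  2  3  4  4  4  5  5  5  5

3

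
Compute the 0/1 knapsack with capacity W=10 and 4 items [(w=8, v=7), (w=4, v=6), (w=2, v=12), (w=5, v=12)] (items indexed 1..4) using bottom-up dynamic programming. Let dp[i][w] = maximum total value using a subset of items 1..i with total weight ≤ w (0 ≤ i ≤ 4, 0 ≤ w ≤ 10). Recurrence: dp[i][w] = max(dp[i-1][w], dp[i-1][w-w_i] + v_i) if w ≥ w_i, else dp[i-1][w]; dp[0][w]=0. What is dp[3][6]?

i\w   0   1   2   3   4   5   6   7   8   9  10
  0   0   0   0   0   0   0   0   0   0   0   0
  1   0   0   0   0   0   0   0   0   7   7   7
  2   0   0   0   0   6   6   6   6   7   7   7
  3   0   0  12  12  12  12  18  18  18  18  19
  4   0   0  12  12  12  12  18  24  24  24  24

18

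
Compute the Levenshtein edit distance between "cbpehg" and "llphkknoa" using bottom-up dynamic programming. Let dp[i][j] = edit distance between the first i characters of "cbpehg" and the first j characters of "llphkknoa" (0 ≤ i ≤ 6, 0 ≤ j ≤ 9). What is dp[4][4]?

3

   ''  l  l  p  h  k  k  n  o  a
''  0  1  2  3  4  5  6  7  8  9
 c  1  1  2  3  4  5  6  7  8  9
 b  2  2  2  3  4  5  6  7  8  9
 p  3  3  3  2  3  4  5  6  7  8
 e  4  4  4  3  3  4  5  6  7  8
 h  5  5  5  4  3  4  5  6  7  8
 g  6  6  6  5  4  4  5  6  7  8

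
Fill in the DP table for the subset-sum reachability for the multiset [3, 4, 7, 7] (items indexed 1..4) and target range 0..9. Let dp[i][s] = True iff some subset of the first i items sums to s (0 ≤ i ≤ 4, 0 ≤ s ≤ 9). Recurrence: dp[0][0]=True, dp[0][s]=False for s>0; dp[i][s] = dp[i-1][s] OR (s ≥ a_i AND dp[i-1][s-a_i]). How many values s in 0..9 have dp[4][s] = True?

4

i\s   0   1   2   3   4   5   6   7   8   9
  0   T   F   F   F   F   F   F   F   F   F
  1   T   F   F   T   F   F   F   F   F   F
  2   T   F   F   T   T   F   F   T   F   F
  3   T   F   F   T   T   F   F   T   F   F
  4   T   F   F   T   T   F   F   T   F   F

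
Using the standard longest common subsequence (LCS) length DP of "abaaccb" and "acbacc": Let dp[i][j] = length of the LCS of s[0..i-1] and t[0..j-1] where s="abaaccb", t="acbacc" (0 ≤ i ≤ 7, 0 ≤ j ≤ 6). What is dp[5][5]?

4

   ''  a  c  b  a  c  c
''  0  0  0  0  0  0  0
 a  0  1  1  1  1  1  1
 b  0  1  1  2  2  2  2
 a  0  1  1  2  3  3  3
 a  0  1  1  2  3  3  3
 c  0  1  2  2  3  4  4
 c  0  1  2  2  3  4  5
 b  0  1  2  3  3  4  5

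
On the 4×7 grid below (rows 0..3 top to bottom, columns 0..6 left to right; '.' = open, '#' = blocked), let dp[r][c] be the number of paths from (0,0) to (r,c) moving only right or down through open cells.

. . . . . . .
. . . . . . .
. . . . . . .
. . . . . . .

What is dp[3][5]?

r\c   0   1   2   3   4   5   6
  0   1   1   1   1   1   1   1
  1   1   2   3   4   5   6   7
  2   1   3   6  10  15  21  28
  3   1   4  10  20  35  56  84

56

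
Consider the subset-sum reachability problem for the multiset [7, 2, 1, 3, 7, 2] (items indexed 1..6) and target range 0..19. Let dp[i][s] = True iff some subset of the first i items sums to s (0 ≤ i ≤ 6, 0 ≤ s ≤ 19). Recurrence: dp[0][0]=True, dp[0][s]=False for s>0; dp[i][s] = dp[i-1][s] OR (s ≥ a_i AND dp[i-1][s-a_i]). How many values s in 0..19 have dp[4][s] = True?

i\s   0   1   2   3   4   5   6   7   8   9  10  11  12  13  14  15  16  17  18  19
  0   T   F   F   F   F   F   F   F   F   F   F   F   F   F   F   F   F   F   F   F
  1   T   F   F   F   F   F   F   T   F   F   F   F   F   F   F   F   F   F   F   F
  2   T   F   T   F   F   F   F   T   F   T   F   F   F   F   F   F   F   F   F   F
  3   T   T   T   T   F   F   F   T   T   T   T   F   F   F   F   F   F   F   F   F
  4   T   T   T   T   T   T   T   T   T   T   T   T   T   T   F   F   F   F   F   F
  5   T   T   T   T   T   T   T   T   T   T   T   T   T   T   T   T   T   T   T   T
  6   T   T   T   T   T   T   T   T   T   T   T   T   T   T   T   T   T   T   T   T

14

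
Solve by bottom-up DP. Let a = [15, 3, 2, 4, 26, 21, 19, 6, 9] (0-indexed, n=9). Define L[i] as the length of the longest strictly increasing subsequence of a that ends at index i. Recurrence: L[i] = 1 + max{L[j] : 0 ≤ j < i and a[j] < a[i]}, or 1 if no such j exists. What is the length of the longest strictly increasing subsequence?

4

   i    0    1    2    3    4    5    6    7    8
a[i]   15    3    2    4   26   21   19    6    9
L[i]    1    1    1    2    3    3    3    3    4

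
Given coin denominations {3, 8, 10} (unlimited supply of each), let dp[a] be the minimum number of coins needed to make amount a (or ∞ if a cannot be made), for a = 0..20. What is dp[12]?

4

 a  0  1  2  3  4  5  6  7  8  9 10 11 12 13 14 15 16 17 18 19 20
dp  0  -  -  1  -  -  2  -  1  3  1  2  4  2  3  5  2  4  2  3  2
(- denotes ∞ / unreachable)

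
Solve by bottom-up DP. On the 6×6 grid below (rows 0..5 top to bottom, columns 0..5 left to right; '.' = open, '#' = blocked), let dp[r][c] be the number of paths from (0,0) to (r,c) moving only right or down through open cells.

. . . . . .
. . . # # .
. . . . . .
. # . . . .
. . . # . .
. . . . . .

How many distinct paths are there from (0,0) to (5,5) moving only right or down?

70

r\c   0   1   2   3   4   5
  0   1   1   1   1   1   1
  1   1   2   3   0   0   1
  2   1   3   6   6   6   7
  3   1   0   6  12  18  25
  4   1   1   7   0  18  43
  5   1   2   9   9  27  70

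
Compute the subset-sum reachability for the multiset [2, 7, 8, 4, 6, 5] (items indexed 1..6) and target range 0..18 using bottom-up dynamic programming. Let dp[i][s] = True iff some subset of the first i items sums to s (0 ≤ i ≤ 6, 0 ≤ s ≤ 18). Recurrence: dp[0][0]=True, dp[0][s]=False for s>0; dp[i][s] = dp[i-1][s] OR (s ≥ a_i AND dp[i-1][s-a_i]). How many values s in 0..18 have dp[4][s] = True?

i\s   0   1   2   3   4   5   6   7   8   9  10  11  12  13  14  15  16  17  18
  0   T   F   F   F   F   F   F   F   F   F   F   F   F   F   F   F   F   F   F
  1   T   F   T   F   F   F   F   F   F   F   F   F   F   F   F   F   F   F   F
  2   T   F   T   F   F   F   F   T   F   T   F   F   F   F   F   F   F   F   F
  3   T   F   T   F   F   F   F   T   T   T   T   F   F   F   F   T   F   T   F
  4   T   F   T   F   T   F   T   T   T   T   T   T   T   T   T   T   F   T   F
  5   T   F   T   F   T   F   T   T   T   T   T   T   T   T   T   T   T   T   T
  6   T   F   T   F   T   T   T   T   T   T   T   T   T   T   T   T   T   T   T

14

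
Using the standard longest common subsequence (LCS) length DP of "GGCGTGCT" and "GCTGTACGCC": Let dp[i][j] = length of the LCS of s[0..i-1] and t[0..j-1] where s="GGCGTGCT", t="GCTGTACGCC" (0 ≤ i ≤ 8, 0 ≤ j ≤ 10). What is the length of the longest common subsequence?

   ''  G  C  T  G  T  A  C  G  C  C
''  0  0  0  0  0  0  0  0  0  0  0
 G  0  1  1  1  1  1  1  1  1  1  1
 G  0  1  1  1  2  2  2  2  2  2  2
 C  0  1  2  2  2  2  2  3  3  3  3
 G  0  1  2  2  3  3  3  3  4  4  4
 T  0  1  2  3  3  4  4  4  4  4  4
 G  0  1  2  3  4  4  4  4  5  5  5
 C  0  1  2  3  4  4  4  5  5  6  6
 T  0  1  2  3  4  5  5  5  5  6  6

6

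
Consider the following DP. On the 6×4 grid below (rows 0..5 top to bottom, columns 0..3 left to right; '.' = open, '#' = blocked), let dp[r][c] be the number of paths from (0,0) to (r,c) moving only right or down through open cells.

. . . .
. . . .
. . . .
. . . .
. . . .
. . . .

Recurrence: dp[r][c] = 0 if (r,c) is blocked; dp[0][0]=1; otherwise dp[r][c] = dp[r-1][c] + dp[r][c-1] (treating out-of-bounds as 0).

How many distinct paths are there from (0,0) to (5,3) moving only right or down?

56

r\c   0   1   2   3
  0   1   1   1   1
  1   1   2   3   4
  2   1   3   6  10
  3   1   4  10  20
  4   1   5  15  35
  5   1   6  21  56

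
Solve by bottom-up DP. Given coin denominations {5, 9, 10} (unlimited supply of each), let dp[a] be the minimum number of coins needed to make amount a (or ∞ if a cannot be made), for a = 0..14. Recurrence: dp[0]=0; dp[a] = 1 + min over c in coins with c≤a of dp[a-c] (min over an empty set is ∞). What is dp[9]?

1

 a  0  1  2  3  4  5  6  7  8  9 10 11 12 13 14
dp  0  -  -  -  -  1  -  -  -  1  1  -  -  -  2
(- denotes ∞ / unreachable)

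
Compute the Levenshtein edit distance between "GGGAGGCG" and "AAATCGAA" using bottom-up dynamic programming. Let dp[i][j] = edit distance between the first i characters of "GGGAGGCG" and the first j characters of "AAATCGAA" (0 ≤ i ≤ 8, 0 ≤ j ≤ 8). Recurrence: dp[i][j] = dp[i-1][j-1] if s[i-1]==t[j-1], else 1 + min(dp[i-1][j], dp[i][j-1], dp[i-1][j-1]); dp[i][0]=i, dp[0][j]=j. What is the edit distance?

7

   ''  A  A  A  T  C  G  A  A
''  0  1  2  3  4  5  6  7  8
 G  1  1  2  3  4  5  5  6  7
 G  2  2  2  3  4  5  5  6  7
 G  3  3  3  3  4  5  5  6  7
 A  4  3  3  3  4  5  6  5  6
 G  5  4  4  4  4  5  5  6  6
 G  6  5  5  5  5  5  5  6  7
 C  7  6  6  6  6  5  6  6  7
 G  8  7  7  7  7  6  5  6  7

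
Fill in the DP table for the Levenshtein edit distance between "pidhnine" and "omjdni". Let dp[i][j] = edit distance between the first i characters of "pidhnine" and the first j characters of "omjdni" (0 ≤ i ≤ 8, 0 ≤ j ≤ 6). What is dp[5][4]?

   ''  o  m  j  d  n  i
''  0  1  2  3  4  5  6
 p  1  1  2  3  4  5  6
 i  2  2  2  3  4  5  5
 d  3  3  3  3  3  4  5
 h  4  4  4  4  4  4  5
 n  5  5  5  5  5  4  5
 i  6  6  6  6  6  5  4
 n  7  7  7  7  7  6  5
 e  8  8  8  8  8  7  6

5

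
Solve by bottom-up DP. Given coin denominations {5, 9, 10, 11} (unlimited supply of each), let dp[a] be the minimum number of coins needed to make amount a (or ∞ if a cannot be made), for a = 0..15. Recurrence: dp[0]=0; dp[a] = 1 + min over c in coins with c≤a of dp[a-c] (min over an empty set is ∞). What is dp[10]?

1

 a  0  1  2  3  4  5  6  7  8  9 10 11 12 13 14 15
dp  0  -  -  -  -  1  -  -  -  1  1  1  -  -  2  2
(- denotes ∞ / unreachable)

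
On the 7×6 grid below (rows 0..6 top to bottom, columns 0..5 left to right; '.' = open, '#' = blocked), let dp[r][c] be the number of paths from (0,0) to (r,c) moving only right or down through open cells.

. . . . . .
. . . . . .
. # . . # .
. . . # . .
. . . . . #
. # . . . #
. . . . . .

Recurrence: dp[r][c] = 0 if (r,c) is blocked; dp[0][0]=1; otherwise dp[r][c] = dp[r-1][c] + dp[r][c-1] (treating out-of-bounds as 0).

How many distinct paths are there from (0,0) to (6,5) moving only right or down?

r\c   0   1   2   3   4   5
  0   1   1   1   1   1   1
  1   1   2   3   4   5   6
  2   1   0   3   7   0   6
  3   1   1   4   0   0   6
  4   1   2   6   6   6   0
  5   1   0   6  12  18   0
  6   1   1   7  19  37  37

37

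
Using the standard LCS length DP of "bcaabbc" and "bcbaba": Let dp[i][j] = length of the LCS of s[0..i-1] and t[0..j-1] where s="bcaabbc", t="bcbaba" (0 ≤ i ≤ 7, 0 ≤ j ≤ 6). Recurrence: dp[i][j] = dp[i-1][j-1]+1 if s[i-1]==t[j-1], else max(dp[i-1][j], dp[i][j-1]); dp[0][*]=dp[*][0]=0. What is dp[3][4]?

   ''  b  c  b  a  b  a
''  0  0  0  0  0  0  0
 b  0  1  1  1  1  1  1
 c  0  1  2  2  2  2  2
 a  0  1  2  2  3  3  3
 a  0  1  2  2  3  3  4
 b  0  1  2  3  3  4  4
 b  0  1  2  3  3  4  4
 c  0  1  2  3  3  4  4

3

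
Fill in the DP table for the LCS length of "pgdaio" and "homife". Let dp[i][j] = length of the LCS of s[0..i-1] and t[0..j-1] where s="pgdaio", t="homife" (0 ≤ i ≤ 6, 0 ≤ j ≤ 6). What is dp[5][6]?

   ''  h  o  m  i  f  e
''  0  0  0  0  0  0  0
 p  0  0  0  0  0  0  0
 g  0  0  0  0  0  0  0
 d  0  0  0  0  0  0  0
 a  0  0  0  0  0  0  0
 i  0  0  0  0  1  1  1
 o  0  0  1  1  1  1  1

1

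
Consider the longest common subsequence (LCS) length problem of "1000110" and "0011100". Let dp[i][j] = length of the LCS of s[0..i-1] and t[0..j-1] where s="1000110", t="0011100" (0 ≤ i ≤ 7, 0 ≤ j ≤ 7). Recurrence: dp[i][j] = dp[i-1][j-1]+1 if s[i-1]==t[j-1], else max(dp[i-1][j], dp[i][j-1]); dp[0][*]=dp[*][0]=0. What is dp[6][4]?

   ''  0  0  1  1  1  0  0
''  0  0  0  0  0  0  0  0
 1  0  0  0  1  1  1  1  1
 0  0  1  1  1  1  1  2  2
 0  0  1  2  2  2  2  2  3
 0  0  1  2  2  2  2  3  3
 1  0  1  2  3  3  3  3  3
 1  0  1  2  3  4  4  4  4
 0  0  1  2  3  4  4  5  5

4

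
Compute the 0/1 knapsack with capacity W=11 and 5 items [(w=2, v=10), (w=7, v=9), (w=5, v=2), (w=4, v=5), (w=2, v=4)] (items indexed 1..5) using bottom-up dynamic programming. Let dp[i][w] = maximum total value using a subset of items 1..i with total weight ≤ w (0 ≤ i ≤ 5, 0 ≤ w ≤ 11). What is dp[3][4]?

i\w   0   1   2   3   4   5   6   7   8   9  10  11
  0   0   0   0   0   0   0   0   0   0   0   0   0
  1   0   0  10  10  10  10  10  10  10  10  10  10
  2   0   0  10  10  10  10  10  10  10  19  19  19
  3   0   0  10  10  10  10  10  12  12  19  19  19
  4   0   0  10  10  10  10  15  15  15  19  19  19
  5   0   0  10  10  14  14  15  15  19  19  19  23

10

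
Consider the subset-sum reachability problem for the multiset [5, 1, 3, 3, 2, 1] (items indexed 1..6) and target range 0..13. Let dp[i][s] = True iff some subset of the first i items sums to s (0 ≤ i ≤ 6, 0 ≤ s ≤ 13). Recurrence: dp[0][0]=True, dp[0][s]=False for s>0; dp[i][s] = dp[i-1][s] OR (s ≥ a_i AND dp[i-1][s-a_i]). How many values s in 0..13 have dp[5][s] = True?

i\s   0   1   2   3   4   5   6   7   8   9  10  11  12  13
  0   T   F   F   F   F   F   F   F   F   F   F   F   F   F
  1   T   F   F   F   F   T   F   F   F   F   F   F   F   F
  2   T   T   F   F   F   T   T   F   F   F   F   F   F   F
  3   T   T   F   T   T   T   T   F   T   T   F   F   F   F
  4   T   T   F   T   T   T   T   T   T   T   F   T   T   F
  5   T   T   T   T   T   T   T   T   T   T   T   T   T   T
  6   T   T   T   T   T   T   T   T   T   T   T   T   T   T

14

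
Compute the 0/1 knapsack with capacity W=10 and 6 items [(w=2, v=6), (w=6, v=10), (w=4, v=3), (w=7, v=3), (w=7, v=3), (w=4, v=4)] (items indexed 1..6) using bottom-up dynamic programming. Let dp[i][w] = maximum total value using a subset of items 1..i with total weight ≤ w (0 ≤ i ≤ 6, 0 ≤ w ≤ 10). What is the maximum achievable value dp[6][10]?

i\w   0   1   2   3   4   5   6   7   8   9  10
  0   0   0   0   0   0   0   0   0   0   0   0
  1   0   0   6   6   6   6   6   6   6   6   6
  2   0   0   6   6   6   6  10  10  16  16  16
  3   0   0   6   6   6   6  10  10  16  16  16
  4   0   0   6   6   6   6  10  10  16  16  16
  5   0   0   6   6   6   6  10  10  16  16  16
  6   0   0   6   6   6   6  10  10  16  16  16

16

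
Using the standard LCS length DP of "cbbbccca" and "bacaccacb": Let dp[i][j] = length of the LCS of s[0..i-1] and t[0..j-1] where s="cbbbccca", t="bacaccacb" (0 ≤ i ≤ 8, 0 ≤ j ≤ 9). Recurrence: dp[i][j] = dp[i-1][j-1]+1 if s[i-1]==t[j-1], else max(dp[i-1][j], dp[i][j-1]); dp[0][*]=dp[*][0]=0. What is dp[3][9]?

   ''  b  a  c  a  c  c  a  c  b
''  0  0  0  0  0  0  0  0  0  0
 c  0  0  0  1  1  1  1  1  1  1
 b  0  1  1  1  1  1  1  1  1  2
 b  0  1  1  1  1  1  1  1  1  2
 b  0  1  1  1  1  1  1  1  1  2
 c  0  1  1  2  2  2  2  2  2  2
 c  0  1  1  2  2  3  3  3  3  3
 c  0  1  1  2  2  3  4  4  4  4
 a  0  1  2  2  3  3  4  5  5  5

2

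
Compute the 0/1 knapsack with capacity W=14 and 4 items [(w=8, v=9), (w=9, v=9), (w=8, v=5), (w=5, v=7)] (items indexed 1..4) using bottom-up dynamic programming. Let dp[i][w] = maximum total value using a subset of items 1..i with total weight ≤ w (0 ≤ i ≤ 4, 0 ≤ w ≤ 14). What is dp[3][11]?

i\w   0   1   2   3   4   5   6   7   8   9  10  11  12  13  14
  0   0   0   0   0   0   0   0   0   0   0   0   0   0   0   0
  1   0   0   0   0   0   0   0   0   9   9   9   9   9   9   9
  2   0   0   0   0   0   0   0   0   9   9   9   9   9   9   9
  3   0   0   0   0   0   0   0   0   9   9   9   9   9   9   9
  4   0   0   0   0   0   7   7   7   9   9   9   9   9  16  16

9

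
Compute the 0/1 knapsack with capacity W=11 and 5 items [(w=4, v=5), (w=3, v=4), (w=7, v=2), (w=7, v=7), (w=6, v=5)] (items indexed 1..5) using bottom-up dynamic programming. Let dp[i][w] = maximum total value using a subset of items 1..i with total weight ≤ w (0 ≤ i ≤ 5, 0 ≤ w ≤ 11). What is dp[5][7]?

i\w   0   1   2   3   4   5   6   7   8   9  10  11
  0   0   0   0   0   0   0   0   0   0   0   0   0
  1   0   0   0   0   5   5   5   5   5   5   5   5
  2   0   0   0   4   5   5   5   9   9   9   9   9
  3   0   0   0   4   5   5   5   9   9   9   9   9
  4   0   0   0   4   5   5   5   9   9   9  11  12
  5   0   0   0   4   5   5   5   9   9   9  11  12

9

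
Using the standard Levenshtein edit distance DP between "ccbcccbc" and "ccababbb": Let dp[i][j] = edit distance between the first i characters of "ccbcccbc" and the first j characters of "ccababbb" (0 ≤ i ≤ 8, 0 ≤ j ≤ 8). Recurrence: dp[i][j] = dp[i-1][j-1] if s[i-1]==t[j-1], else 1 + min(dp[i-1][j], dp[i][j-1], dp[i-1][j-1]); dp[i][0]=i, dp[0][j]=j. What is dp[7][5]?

   ''  c  c  a  b  a  b  b  b
''  0  1  2  3  4  5  6  7  8
 c  1  0  1  2  3  4  5  6  7
 c  2  1  0  1  2  3  4  5  6
 b  3  2  1  1  1  2  3  4  5
 c  4  3  2  2  2  2  3  4  5
 c  5  4  3  3  3  3  3  4  5
 c  6  5  4  4  4  4  4  4  5
 b  7  6  5  5  4  5  4  4  4
 c  8  7  6  6  5  5  5  5  5

5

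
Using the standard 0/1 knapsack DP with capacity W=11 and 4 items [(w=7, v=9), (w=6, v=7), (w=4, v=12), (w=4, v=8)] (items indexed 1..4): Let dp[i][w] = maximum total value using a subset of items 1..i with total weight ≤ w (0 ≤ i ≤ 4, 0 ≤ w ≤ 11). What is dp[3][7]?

12

i\w   0   1   2   3   4   5   6   7   8   9  10  11
  0   0   0   0   0   0   0   0   0   0   0   0   0
  1   0   0   0   0   0   0   0   9   9   9   9   9
  2   0   0   0   0   0   0   7   9   9   9   9   9
  3   0   0   0   0  12  12  12  12  12  12  19  21
  4   0   0   0   0  12  12  12  12  20  20  20  21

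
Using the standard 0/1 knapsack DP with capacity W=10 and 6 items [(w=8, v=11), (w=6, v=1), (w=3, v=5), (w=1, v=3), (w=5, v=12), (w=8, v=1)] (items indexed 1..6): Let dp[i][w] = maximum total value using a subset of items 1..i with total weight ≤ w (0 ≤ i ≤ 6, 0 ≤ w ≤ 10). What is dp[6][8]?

i\w   0   1   2   3   4   5   6   7   8   9  10
  0   0   0   0   0   0   0   0   0   0   0   0
  1   0   0   0   0   0   0   0   0  11  11  11
  2   0   0   0   0   0   0   1   1  11  11  11
  3   0   0   0   5   5   5   5   5  11  11  11
  4   0   3   3   5   8   8   8   8  11  14  14
  5   0   3   3   5   8  12  15  15  17  20  20
  6   0   3   3   5   8  12  15  15  17  20  20

17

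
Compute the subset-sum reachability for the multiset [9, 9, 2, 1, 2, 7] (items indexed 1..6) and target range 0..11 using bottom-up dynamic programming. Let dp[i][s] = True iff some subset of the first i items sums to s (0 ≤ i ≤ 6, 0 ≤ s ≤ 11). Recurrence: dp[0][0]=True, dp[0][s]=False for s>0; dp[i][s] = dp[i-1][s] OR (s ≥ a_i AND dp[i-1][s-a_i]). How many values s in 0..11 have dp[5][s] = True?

i\s   0   1   2   3   4   5   6   7   8   9  10  11
  0   T   F   F   F   F   F   F   F   F   F   F   F
  1   T   F   F   F   F   F   F   F   F   T   F   F
  2   T   F   F   F   F   F   F   F   F   T   F   F
  3   T   F   T   F   F   F   F   F   F   T   F   T
  4   T   T   T   T   F   F   F   F   F   T   T   T
  5   T   T   T   T   T   T   F   F   F   T   T   T
  6   T   T   T   T   T   T   F   T   T   T   T   T

9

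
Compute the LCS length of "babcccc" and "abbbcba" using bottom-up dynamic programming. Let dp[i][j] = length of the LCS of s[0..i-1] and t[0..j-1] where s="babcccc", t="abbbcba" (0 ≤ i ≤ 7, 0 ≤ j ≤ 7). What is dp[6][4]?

2

   ''  a  b  b  b  c  b  a
''  0  0  0  0  0  0  0  0
 b  0  0  1  1  1  1  1  1
 a  0  1  1  1  1  1  1  2
 b  0  1  2  2  2  2  2  2
 c  0  1  2  2  2  3  3  3
 c  0  1  2  2  2  3  3  3
 c  0  1  2  2  2  3  3  3
 c  0  1  2  2  2  3  3  3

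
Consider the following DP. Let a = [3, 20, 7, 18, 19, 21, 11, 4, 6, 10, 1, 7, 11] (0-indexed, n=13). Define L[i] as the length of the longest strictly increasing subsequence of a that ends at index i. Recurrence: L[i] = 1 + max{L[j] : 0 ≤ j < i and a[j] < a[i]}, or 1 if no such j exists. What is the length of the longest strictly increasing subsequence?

5

   i    0    1    2    3    4    5    6    7    8    9   10   11   12
a[i]    3   20    7   18   19   21   11    4    6   10    1    7   11
L[i]    1    2    2    3    4    5    3    2    3    4    1    4    5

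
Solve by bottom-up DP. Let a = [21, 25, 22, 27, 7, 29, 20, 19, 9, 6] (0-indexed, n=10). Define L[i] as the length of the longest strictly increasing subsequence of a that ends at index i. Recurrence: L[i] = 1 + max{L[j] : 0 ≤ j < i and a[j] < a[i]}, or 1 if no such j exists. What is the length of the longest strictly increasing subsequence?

   i    0    1    2    3    4    5    6    7    8    9
a[i]   21   25   22   27    7   29   20   19    9    6
L[i]    1    2    2    3    1    4    2    2    2    1

4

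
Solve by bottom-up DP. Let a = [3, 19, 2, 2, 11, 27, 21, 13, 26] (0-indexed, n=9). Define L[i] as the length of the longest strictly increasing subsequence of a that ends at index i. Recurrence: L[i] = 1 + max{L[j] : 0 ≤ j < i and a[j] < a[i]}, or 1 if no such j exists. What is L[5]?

   i    0    1    2    3    4    5    6    7    8
a[i]    3   19    2    2   11   27   21   13   26
L[i]    1    2    1    1    2    3    3    3    4

3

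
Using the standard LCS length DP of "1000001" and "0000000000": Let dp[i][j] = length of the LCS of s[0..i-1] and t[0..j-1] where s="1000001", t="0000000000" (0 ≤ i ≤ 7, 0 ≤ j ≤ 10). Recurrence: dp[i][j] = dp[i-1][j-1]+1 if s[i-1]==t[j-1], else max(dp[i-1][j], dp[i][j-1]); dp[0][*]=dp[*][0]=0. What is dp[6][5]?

5

   ''  0  0  0  0  0  0  0  0  0  0
''  0  0  0  0  0  0  0  0  0  0  0
 1  0  0  0  0  0  0  0  0  0  0  0
 0  0  1  1  1  1  1  1  1  1  1  1
 0  0  1  2  2  2  2  2  2  2  2  2
 0  0  1  2  3  3  3  3  3  3  3  3
 0  0  1  2  3  4  4  4  4  4  4  4
 0  0  1  2  3  4  5  5  5  5  5  5
 1  0  1  2  3  4  5  5  5  5  5  5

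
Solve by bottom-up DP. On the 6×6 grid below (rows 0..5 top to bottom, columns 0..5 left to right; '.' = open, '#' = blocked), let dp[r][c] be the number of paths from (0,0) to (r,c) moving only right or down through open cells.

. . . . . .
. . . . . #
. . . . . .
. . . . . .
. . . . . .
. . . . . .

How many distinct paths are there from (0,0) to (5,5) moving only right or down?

r\c   0   1   2   3   4   5
  0   1   1   1   1   1   1
  1   1   2   3   4   5   0
  2   1   3   6  10  15  15
  3   1   4  10  20  35  50
  4   1   5  15  35  70 120
  5   1   6  21  56 126 246

246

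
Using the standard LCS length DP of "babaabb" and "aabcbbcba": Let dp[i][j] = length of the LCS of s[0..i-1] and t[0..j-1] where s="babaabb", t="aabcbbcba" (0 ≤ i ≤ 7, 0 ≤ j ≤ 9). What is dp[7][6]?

   ''  a  a  b  c  b  b  c  b  a
''  0  0  0  0  0  0  0  0  0  0
 b  0  0  0  1  1  1  1  1  1  1
 a  0  1  1  1  1  1  1  1  1  2
 b  0  1  1  2  2  2  2  2  2  2
 a  0  1  2  2  2  2  2  2  2  3
 a  0  1  2  2  2  2  2  2  2  3
 b  0  1  2  3  3  3  3  3  3  3
 b  0  1  2  3  3  4  4  4  4  4

4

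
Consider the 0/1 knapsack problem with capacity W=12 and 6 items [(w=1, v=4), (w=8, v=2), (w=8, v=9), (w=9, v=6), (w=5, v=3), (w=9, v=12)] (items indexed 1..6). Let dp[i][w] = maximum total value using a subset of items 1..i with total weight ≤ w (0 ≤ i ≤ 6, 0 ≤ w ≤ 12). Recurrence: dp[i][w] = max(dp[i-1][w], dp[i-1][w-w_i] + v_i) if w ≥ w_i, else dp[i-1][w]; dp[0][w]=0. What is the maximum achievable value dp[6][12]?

16

i\w   0   1   2   3   4   5   6   7   8   9  10  11  12
  0   0   0   0   0   0   0   0   0   0   0   0   0   0
  1   0   4   4   4   4   4   4   4   4   4   4   4   4
  2   0   4   4   4   4   4   4   4   4   6   6   6   6
  3   0   4   4   4   4   4   4   4   9  13  13  13  13
  4   0   4   4   4   4   4   4   4   9  13  13  13  13
  5   0   4   4   4   4   4   7   7   9  13  13  13  13
  6   0   4   4   4   4   4   7   7   9  13  16  16  16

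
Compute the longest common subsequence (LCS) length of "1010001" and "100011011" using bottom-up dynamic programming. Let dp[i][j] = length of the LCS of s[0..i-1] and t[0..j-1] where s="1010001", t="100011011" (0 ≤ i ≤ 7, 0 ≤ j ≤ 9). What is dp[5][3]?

3

   ''  1  0  0  0  1  1  0  1  1
''  0  0  0  0  0  0  0  0  0  0
 1  0  1  1  1  1  1  1  1  1  1
 0  0  1  2  2  2  2  2  2  2  2
 1  0  1  2  2  2  3  3  3  3  3
 0  0  1  2  3  3  3  3  4  4  4
 0  0  1  2  3  4  4  4  4  4  4
 0  0  1  2  3  4  4  4  5  5  5
 1  0  1  2  3  4  5  5  5  6  6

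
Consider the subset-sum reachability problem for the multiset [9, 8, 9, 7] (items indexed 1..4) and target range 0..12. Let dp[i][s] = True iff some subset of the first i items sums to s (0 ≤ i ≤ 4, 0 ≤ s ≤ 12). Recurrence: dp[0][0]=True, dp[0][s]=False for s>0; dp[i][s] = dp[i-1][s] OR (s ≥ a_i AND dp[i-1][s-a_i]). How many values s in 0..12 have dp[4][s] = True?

i\s   0   1   2   3   4   5   6   7   8   9  10  11  12
  0   T   F   F   F   F   F   F   F   F   F   F   F   F
  1   T   F   F   F   F   F   F   F   F   T   F   F   F
  2   T   F   F   F   F   F   F   F   T   T   F   F   F
  3   T   F   F   F   F   F   F   F   T   T   F   F   F
  4   T   F   F   F   F   F   F   T   T   T   F   F   F

4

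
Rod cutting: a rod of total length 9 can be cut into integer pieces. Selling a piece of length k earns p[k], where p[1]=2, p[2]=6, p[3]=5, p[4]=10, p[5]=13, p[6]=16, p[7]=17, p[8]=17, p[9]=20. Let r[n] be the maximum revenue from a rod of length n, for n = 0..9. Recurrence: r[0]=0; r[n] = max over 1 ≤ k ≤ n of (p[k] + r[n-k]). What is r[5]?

   n    0    1    2    3    4    5    6    7    8    9
r[n]    0    2    6    8   12   14   18   20   24   26

14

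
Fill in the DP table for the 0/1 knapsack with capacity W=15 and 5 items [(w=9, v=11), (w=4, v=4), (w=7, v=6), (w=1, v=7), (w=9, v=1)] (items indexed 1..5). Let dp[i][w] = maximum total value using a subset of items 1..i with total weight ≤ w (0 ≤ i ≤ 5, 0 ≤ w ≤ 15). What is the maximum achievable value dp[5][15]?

22

i\w   0   1   2   3   4   5   6   7   8   9  10  11  12  13  14  15
  0   0   0   0   0   0   0   0   0   0   0   0   0   0   0   0   0
  1   0   0   0   0   0   0   0   0   0  11  11  11  11  11  11  11
  2   0   0   0   0   4   4   4   4   4  11  11  11  11  15  15  15
  3   0   0   0   0   4   4   4   6   6  11  11  11  11  15  15  15
  4   0   7   7   7   7  11  11  11  13  13  18  18  18  18  22  22
  5   0   7   7   7   7  11  11  11  13  13  18  18  18  18  22  22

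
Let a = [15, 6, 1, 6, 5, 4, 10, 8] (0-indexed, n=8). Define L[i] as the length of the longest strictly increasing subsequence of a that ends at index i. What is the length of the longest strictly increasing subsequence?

3

   i    0    1    2    3    4    5    6    7
a[i]   15    6    1    6    5    4   10    8
L[i]    1    1    1    2    2    2    3    3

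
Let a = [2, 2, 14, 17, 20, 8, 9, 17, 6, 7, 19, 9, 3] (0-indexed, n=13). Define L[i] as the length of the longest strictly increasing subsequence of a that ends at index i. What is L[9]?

3

   i    0    1    2    3    4    5    6    7    8    9   10   11   12
a[i]    2    2   14   17   20    8    9   17    6    7   19    9    3
L[i]    1    1    2    3    4    2    3    4    2    3    5    4    2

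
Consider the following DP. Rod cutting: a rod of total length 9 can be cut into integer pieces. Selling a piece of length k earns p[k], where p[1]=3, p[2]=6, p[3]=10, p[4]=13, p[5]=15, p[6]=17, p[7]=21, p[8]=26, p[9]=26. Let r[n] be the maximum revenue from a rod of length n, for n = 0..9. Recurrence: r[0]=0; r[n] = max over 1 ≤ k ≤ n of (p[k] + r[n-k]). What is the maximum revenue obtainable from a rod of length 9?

30

   n    0    1    2    3    4    5    6    7    8    9
r[n]    0    3    6   10   13   16   20   23   26   30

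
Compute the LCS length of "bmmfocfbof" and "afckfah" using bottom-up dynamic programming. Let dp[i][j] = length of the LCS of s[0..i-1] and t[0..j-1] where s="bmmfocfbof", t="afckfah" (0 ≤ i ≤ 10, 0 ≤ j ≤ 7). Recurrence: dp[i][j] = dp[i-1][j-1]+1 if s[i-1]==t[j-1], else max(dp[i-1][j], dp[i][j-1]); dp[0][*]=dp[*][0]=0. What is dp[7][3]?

2

   ''  a  f  c  k  f  a  h
''  0  0  0  0  0  0  0  0
 b  0  0  0  0  0  0  0  0
 m  0  0  0  0  0  0  0  0
 m  0  0  0  0  0  0  0  0
 f  0  0  1  1  1  1  1  1
 o  0  0  1  1  1  1  1  1
 c  0  0  1  2  2  2  2  2
 f  0  0  1  2  2  3  3  3
 b  0  0  1  2  2  3  3  3
 o  0  0  1  2  2  3  3  3
 f  0  0  1  2  2  3  3  3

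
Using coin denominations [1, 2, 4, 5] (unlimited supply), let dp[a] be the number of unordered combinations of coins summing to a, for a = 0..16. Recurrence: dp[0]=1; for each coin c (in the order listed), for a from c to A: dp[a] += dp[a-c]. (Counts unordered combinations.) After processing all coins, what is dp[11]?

after  coin     0     1     2     3     4     5     6     7     8     9    10    11    12    13    14    15    16
          1     1     1     1     1     1     1     1     1     1     1     1     1     1     1     1     1     1
          2     1     1     2     2     3     3     4     4     5     5     6     6     7     7     8     8     9
          4     1     1     2     2     4     4     6     6     9     9    12    12    16    16    20    20    25
          5     1     1     2     2     4     5     7     8    11    13    17    19    24    27    33    37    44

19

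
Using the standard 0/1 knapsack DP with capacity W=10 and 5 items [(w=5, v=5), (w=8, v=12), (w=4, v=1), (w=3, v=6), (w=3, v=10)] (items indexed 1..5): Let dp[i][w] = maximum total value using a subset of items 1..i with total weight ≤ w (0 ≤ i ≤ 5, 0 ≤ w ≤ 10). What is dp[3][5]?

5

i\w   0   1   2   3   4   5   6   7   8   9  10
  0   0   0   0   0   0   0   0   0   0   0   0
  1   0   0   0   0   0   5   5   5   5   5   5
  2   0   0   0   0   0   5   5   5  12  12  12
  3   0   0   0   0   1   5   5   5  12  12  12
  4   0   0   0   6   6   6   6   7  12  12  12
  5   0   0   0  10  10  10  16  16  16  16  17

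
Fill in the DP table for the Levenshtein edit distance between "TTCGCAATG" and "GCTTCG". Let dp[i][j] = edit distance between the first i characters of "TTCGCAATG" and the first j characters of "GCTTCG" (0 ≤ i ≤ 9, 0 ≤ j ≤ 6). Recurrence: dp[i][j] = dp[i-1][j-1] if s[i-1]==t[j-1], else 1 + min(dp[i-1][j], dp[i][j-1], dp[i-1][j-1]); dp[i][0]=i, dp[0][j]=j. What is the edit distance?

   ''  G  C  T  T  C  G
''  0  1  2  3  4  5  6
 T  1  1  2  2  3  4  5
 T  2  2  2  2  2  3  4
 C  3  3  2  3  3  2  3
 G  4  3  3  3  4  3  2
 C  5  4  3  4  4  4  3
 A  6  5  4  4  5  5  4
 A  7  6  5  5  5  6  5
 T  8  7  6  5  5  6  6
 G  9  8  7  6  6  6  6

6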